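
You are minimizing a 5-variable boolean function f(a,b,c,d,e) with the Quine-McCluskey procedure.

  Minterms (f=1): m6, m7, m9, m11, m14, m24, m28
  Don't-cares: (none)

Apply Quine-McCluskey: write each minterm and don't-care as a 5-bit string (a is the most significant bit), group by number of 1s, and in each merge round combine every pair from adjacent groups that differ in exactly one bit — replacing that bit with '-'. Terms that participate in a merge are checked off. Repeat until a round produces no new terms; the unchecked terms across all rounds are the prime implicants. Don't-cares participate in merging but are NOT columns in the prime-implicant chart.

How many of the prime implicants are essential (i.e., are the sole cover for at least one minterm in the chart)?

4

Round 0: 00110✓ 00111✓ 01001✓ 01011✓ 01110✓ 11000✓ 11100✓
Round 1: 0-110 0011- 010-1 11-00
PIs = {0-110, 0011-, 010-1, 11-00}
Coverage chart:
  m6: 0-110,0011-
  m7: 0011- ←essential
  m9: 010-1 ←essential
  m11: 010-1 ←essential
  m14: 0-110 ←essential
  m24: 11-00 ←essential
  m28: 11-00 ←essential
Essential: 0-110, 0011-, 010-1, 11-00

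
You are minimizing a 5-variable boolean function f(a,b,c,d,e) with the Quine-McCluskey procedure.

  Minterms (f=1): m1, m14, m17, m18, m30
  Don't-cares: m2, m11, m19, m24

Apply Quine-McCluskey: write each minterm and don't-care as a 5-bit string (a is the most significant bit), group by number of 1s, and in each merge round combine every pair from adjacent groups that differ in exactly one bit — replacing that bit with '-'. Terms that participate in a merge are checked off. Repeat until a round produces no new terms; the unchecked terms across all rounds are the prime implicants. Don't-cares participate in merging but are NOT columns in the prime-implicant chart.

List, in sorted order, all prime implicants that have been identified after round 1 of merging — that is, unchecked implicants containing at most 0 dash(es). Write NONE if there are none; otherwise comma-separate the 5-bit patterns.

01011, 11000

size-2^0 implicants → 00001(✓)  00010(✓)  01011  01110(✓)  10001(✓)  10010(✓)  10011(✓)  11000  11110(✓)
size-2^1 implicants → -0001  -0010  -1110  100-1  1001-
Unchecked terms (primes): -0001, -0010, -1110, 01011, 100-1, 1001-, 11000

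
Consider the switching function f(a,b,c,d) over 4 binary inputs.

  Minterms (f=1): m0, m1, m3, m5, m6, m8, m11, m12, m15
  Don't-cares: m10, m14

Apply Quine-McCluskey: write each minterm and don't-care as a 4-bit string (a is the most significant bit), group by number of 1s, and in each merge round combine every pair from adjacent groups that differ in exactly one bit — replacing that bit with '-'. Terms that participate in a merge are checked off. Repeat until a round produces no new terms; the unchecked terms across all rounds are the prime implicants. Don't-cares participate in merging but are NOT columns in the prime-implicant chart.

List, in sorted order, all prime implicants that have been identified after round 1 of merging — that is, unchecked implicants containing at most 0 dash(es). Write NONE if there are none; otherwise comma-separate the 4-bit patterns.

NONE

size-2^0 implicants → 0000(✓)  0001(✓)  0011(✓)  0101(✓)  0110(✓)  1000(✓)  1010(✓)  1011(✓)  1100(✓)  1110(✓)  1111(✓)
size-2^1 implicants → -000  -011  -110  0-01  00-1  000-  1-00(✓)  1-10(✓)  1-11(✓)  10-0(✓)  101-(✓)  11-0(✓)  111-(✓)
size-2^2 implicants → 1--0  1-1-
Unchecked terms (primes): -000, -011, -110, 0-01, 00-1, 000-, 1--0, 1-1-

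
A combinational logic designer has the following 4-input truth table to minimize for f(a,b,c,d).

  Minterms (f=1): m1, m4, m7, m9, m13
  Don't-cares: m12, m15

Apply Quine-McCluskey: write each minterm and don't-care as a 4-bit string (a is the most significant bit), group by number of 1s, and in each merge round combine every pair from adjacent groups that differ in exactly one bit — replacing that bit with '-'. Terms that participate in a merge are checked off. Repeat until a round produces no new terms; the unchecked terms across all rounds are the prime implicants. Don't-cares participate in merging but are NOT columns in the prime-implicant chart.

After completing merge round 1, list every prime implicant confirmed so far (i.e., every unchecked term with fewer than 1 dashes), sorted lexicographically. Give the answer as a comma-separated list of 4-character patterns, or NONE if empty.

NONE

[col 0] 0001*, 0100*, 0111*, 1001*, 1100*, 1101*, 1111*
[col 1] -001, -100, -111, 1-01, 11-1, 110-
Prime implicants: -001, -100, -111, 1-01, 11-1, 110-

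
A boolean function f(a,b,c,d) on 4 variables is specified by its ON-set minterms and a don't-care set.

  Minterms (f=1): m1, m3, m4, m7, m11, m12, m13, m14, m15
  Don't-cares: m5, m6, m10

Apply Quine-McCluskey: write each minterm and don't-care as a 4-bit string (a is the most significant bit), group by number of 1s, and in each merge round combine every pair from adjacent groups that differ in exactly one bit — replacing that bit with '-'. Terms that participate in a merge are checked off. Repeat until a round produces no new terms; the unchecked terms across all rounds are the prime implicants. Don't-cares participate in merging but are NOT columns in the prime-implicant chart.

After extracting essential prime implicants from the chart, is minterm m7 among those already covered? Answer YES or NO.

YES

size-2^0 implicants → 0001(✓)  0011(✓)  0100(✓)  0101(✓)  0110(✓)  0111(✓)  1010(✓)  1011(✓)  1100(✓)  1101(✓)  1110(✓)  1111(✓)
size-2^1 implicants → -011(✓)  -100(✓)  -101(✓)  -110(✓)  -111(✓)  0-01(✓)  0-11(✓)  00-1(✓)  01-0(✓)  01-1(✓)  010-(✓)  011-(✓)  1-10(✓)  1-11(✓)  101-(✓)  11-0(✓)  11-1(✓)  110-(✓)  111-(✓)
size-2^2 implicants → --11  -1-0(✓)  -1-1(✓)  -10-(✓)  -11-(✓)  0--1  01--(✓)  1-1-  11--(✓)
size-2^3 implicants → -1--
Unchecked terms (primes): --11, -1--, 0--1, 1-1-
Minterm coverage:
  m1 ⊆ 0--1 [E]
  m3 ⊆ --11,0--1
  m4 ⊆ -1-- [E]
  m7 ⊆ --11,-1--,0--1
  m11 ⊆ --11,1-1-
  m12 ⊆ -1-- [E]
  m13 ⊆ -1-- [E]
  m14 ⊆ -1--,1-1-
  m15 ⊆ --11,-1--,1-1-
E = {-1--, 0--1}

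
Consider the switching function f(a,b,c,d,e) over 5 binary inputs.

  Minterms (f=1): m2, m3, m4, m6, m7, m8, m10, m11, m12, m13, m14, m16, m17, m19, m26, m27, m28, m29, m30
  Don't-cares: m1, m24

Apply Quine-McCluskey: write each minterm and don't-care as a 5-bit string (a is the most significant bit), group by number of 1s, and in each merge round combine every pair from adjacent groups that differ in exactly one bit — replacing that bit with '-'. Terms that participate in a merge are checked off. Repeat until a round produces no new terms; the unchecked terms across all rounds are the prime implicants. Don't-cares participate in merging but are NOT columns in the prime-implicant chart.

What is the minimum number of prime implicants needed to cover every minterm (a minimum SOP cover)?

6

Round 0: 00001✓ 00010✓ 00011✓ 00100✓ 00110✓ 00111✓ 01000✓ 01010✓ 01011✓ 01100✓ 01101✓ 01110✓ 10000✓ 10001✓ 10011✓ 11000✓ 11010✓ 11011✓ 11100✓ 11101✓ 11110✓
Round 1: -0001✓ -0011✓ -1000✓ -1010✓ -1011✓ -1100✓ -1101✓ -1110✓ 0-010✓ 0-011✓ 0-100✓ 0-110✓ 00-10✓ 00-11✓ 000-1✓ 0001-✓ 001-0✓ 0011-✓ 01-00✓ 01-10✓ 010-0✓ 0101-✓ 011-0✓ 0110-✓ 1-000 1-011✓ 100-1✓ 1000- 11-00✓ 11-10✓ 110-0✓ 1101-✓ 111-0✓ 1110-✓
Round 2: --011 -00-1 -1-00✓ -1-10✓ -10-0✓ -101- -11-0✓ -110- 0--10 0-01- 0-1-0 00-1- 01--0✓ 11--0✓
Round 3: -1--0
PIs = {--011, -00-1, -1--0, -101-, -110-, 0--10, 0-01-, 0-1-0, 00-1-, 1-000, 1000-}
Coverage chart:
  m2: 0--10,0-01-,00-1-
  m3: --011,-00-1,0-01-,00-1-
  m4: 0-1-0 ←essential
  m6: 0--10,0-1-0,00-1-
  m7: 00-1- ←essential
  m8: -1--0 ←essential
  m10: -1--0,-101-,0--10,0-01-
  m11: --011,-101-,0-01-
  m12: -1--0,-110-,0-1-0
  m13: -110- ←essential
  m14: -1--0,0--10,0-1-0
  m16: 1-000,1000-
  m17: -00-1,1000-
  m19: --011,-00-1
  m26: -1--0,-101-
  m27: --011,-101-
  m28: -1--0,-110-
  m29: -110- ←essential
  m30: -1--0 ←essential
Essential: -1--0, -110-, 0-1-0, 00-1-
Petrick residual → --011, 1000-
Min cover (6 terms): c'de + be' + bcd' + a'ce' + a'b'd + ab'c'd'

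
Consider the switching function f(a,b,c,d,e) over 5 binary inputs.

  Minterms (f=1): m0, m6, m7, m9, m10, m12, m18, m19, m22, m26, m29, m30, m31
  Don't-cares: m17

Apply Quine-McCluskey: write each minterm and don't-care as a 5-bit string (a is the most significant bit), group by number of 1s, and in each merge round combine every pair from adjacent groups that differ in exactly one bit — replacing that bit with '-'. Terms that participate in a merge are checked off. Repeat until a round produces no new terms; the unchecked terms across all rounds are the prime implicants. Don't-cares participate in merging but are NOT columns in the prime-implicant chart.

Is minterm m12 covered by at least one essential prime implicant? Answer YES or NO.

YES

[col 0] 00000, 00110*, 00111*, 01001, 01010*, 01100, 10001*, 10010*, 10011*, 10110*, 11010*, 11101*, 11110*, 11111*
[col 1] -0110, -1010, 0011-, 1-010*, 1-110*, 10-10*, 100-1, 1001-, 11-10*, 111-1, 1111-
[col 2] 1--10
Prime implicants: -0110, -1010, 00000, 0011-, 01001, 01100, 1--10, 100-1, 1001-, 111-1, 1111-
PI chart (minterm → PIs covering it):
  0 | 00000  (sole → essential)
  6 | -0110,0011-
  7 | 0011-  (sole → essential)
  9 | 01001  (sole → essential)
  10 | -1010  (sole → essential)
  12 | 01100  (sole → essential)
  18 | 1--10,1001-
  19 | 100-1,1001-
  22 | -0110,1--10
  26 | -1010,1--10
  29 | 111-1  (sole → essential)
  30 | 1--10,1111-
  31 | 111-1,1111-
Essential prime implicants: -1010, 00000, 0011-, 01001, 01100, 111-1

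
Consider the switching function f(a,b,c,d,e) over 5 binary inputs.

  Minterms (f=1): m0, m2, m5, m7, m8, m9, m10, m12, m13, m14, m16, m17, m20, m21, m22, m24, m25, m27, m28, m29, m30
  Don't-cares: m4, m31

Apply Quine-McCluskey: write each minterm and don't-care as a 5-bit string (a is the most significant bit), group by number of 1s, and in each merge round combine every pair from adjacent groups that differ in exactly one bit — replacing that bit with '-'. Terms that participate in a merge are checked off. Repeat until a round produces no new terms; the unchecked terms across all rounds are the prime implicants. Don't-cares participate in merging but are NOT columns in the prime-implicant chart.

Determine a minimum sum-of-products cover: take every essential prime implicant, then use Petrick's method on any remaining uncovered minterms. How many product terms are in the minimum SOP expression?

size-2^0 implicants → 00000(✓)  00010(✓)  00100(✓)  00101(✓)  00111(✓)  01000(✓)  01001(✓)  01010(✓)  01100(✓)  01101(✓)  01110(✓)  10000(✓)  10001(✓)  10100(✓)  10101(✓)  10110(✓)  11000(✓)  11001(✓)  11011(✓)  11100(✓)  11101(✓)  11110(✓)  11111(✓)
size-2^1 implicants → -0000(✓)  -0100(✓)  -0101(✓)  -1000(✓)  -1001(✓)  -1100(✓)  -1101(✓)  -1110(✓)  0-000(✓)  0-010(✓)  0-100(✓)  0-101(✓)  00-00(✓)  000-0(✓)  001-1  0010-(✓)  01-00(✓)  01-01(✓)  01-10(✓)  010-0(✓)  0100-(✓)  011-0(✓)  0110-(✓)  1-000(✓)  1-001(✓)  1-100(✓)  1-101(✓)  1-110(✓)  10-00(✓)  10-01(✓)  1000-(✓)  101-0(✓)  1010-(✓)  11-00(✓)  11-01(✓)  11-11(✓)  110-1(✓)  1100-(✓)  111-0(✓)  111-1(✓)  1110-(✓)  1111-(✓)
size-2^2 implicants → --000(✓)  --100(✓)  --101(✓)  -0-00(✓)  -010-(✓)  -1-00(✓)  -1-01(✓)  -100-(✓)  -11-0  -110-(✓)  0--00(✓)  0-0-0  0-10-(✓)  01--0  01-0-(✓)  1--00(✓)  1--01(✓)  1-00-(✓)  1-1-0  1-10-(✓)  10-0-(✓)  11--1  11-0-(✓)  111--
size-2^3 implicants → ---00  --10-  -1-0-  1--0-
Unchecked terms (primes): ---00, --10-, -1-0-, -11-0, 0-0-0, 001-1, 01--0, 1--0-, 1-1-0, 11--1, 111--
Minterm coverage:
  m0 ⊆ ---00,0-0-0
  m2 ⊆ 0-0-0 [E]
  m5 ⊆ --10-,001-1
  m7 ⊆ 001-1 [E]
  m8 ⊆ ---00,-1-0-,0-0-0,01--0
  m9 ⊆ -1-0- [E]
  m10 ⊆ 0-0-0,01--0
  m12 ⊆ ---00,--10-,-1-0-,-11-0,01--0
  m13 ⊆ --10-,-1-0-
  m14 ⊆ -11-0,01--0
  m16 ⊆ ---00,1--0-
  m17 ⊆ 1--0- [E]
  m20 ⊆ ---00,--10-,1--0-,1-1-0
  m21 ⊆ --10-,1--0-
  m22 ⊆ 1-1-0 [E]
  m24 ⊆ ---00,-1-0-,1--0-
  m25 ⊆ -1-0-,1--0-,11--1
  m27 ⊆ 11--1 [E]
  m28 ⊆ ---00,--10-,-1-0-,-11-0,1--0-,1-1-0,111--
  m29 ⊆ --10-,-1-0-,1--0-,11--1,111--
  m30 ⊆ -11-0,1-1-0,111--
E = {-1-0-, 0-0-0, 001-1, 1--0-, 1-1-0, 11--1}
Petrick residual → -11-0
Cover = bd' + bce' + a'c'e' + a'b'ce + ad' + ace' + abe  |cover|=7

7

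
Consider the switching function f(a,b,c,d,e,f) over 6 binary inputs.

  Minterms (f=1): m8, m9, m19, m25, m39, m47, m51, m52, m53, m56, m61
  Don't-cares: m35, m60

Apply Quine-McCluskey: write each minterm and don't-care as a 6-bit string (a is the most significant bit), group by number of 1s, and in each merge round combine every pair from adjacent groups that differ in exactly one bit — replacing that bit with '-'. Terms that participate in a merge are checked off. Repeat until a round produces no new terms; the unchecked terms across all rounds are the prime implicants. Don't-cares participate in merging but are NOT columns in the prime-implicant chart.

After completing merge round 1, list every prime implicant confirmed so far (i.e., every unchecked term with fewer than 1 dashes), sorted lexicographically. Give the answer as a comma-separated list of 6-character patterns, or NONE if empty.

NONE

size-2^0 implicants → 001000(✓)  001001(✓)  010011(✓)  011001(✓)  100011(✓)  100111(✓)  101111(✓)  110011(✓)  110100(✓)  110101(✓)  111000(✓)  111100(✓)  111101(✓)
size-2^1 implicants → -10011  0-1001  00100-  1-0011  10-111  100-11  11-100(✓)  11-101(✓)  11010-(✓)  111-00  11110-(✓)
size-2^2 implicants → 11-10-
Unchecked terms (primes): -10011, 0-1001, 00100-, 1-0011, 10-111, 100-11, 11-10-, 111-00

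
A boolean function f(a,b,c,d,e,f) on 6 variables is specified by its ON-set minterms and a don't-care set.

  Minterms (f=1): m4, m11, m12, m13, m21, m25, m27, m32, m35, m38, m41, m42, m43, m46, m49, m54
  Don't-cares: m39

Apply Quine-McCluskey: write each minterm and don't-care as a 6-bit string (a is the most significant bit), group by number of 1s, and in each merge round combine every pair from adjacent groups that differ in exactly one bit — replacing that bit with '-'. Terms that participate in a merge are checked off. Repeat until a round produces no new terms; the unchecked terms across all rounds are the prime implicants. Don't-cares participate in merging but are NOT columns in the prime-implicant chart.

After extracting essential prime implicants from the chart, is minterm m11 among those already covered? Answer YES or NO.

[col 0] 000100*, 001011*, 001100*, 001101*, 010101, 011001*, 011011*, 100000, 100011*, 100110*, 100111*, 101001*, 101010*, 101011*, 101110*, 110001, 110110*
[col 1] -01011, 0-1011, 00-100, 00110-, 0110-1, 1-0110, 10-011, 10-110, 100-11, 10011-, 101-10, 1010-1, 10101-
Prime implicants: -01011, 0-1011, 00-100, 00110-, 010101, 0110-1, 1-0110, 10-011, 10-110, 100-11, 100000, 10011-, 101-10, 1010-1, 10101-, 110001
PI chart (minterm → PIs covering it):
  4 | 00-100  (sole → essential)
  11 | -01011,0-1011
  12 | 00-100,00110-
  13 | 00110-  (sole → essential)
  21 | 010101  (sole → essential)
  25 | 0110-1  (sole → essential)
  27 | 0-1011,0110-1
  32 | 100000  (sole → essential)
  35 | 10-011,100-11
  38 | 1-0110,10-110,10011-
  41 | 1010-1  (sole → essential)
  42 | 101-10,10101-
  43 | -01011,10-011,1010-1,10101-
  46 | 10-110,101-10
  49 | 110001  (sole → essential)
  54 | 1-0110  (sole → essential)
Essential prime implicants: 00-100, 00110-, 010101, 0110-1, 1-0110, 100000, 1010-1, 110001

NO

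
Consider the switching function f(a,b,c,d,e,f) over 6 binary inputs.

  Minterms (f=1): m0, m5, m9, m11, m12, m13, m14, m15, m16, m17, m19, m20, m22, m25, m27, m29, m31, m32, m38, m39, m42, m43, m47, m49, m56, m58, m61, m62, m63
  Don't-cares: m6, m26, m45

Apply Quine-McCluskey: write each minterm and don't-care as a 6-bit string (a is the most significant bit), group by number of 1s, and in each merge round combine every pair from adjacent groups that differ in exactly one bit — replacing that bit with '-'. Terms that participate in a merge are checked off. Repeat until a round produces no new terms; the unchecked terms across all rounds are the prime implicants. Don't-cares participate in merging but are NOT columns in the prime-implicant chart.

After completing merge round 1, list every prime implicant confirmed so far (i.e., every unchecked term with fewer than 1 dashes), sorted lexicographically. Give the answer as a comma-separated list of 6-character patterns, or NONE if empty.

NONE

Round 0: 000000✓ 000101✓ 000110✓ 001001✓ 001011✓ 001100✓ 001101✓ 001110✓ 001111✓ 010000✓ 010001✓ 010011✓ 010100✓ 010110✓ 011001✓ 011010✓ 011011✓ 011101✓ 011111✓ 100000✓ 100110✓ 100111✓ 101010✓ 101011✓ 101101✓ 101111✓ 110001✓ 111000✓ 111010✓ 111101✓ 111110✓ 111111✓
Round 1: -00000 -00110 -01011✓ -01101✓ -01111✓ -10001 -11010 -11101✓ -11111✓ 0-0000 0-0110 0-1001✓ 0-1011✓ 0-1101✓ 0-1111✓ 00-101 00-110 001-01✓ 001-11✓ 0010-1✓ 0011-0✓ 0011-1✓ 00110-✓ 00111-✓ 01-001✓ 01-011✓ 010-00 0100-1✓ 01000- 0101-0 011-01✓ 011-11✓ 0110-1✓ 01101- 0111-1✓ 1-1010 1-1101✓ 1-1111✓ 10-111 10011- 101-11✓ 10101- 1011-1✓ 111-10 1110-0 1111-1✓ 11111-
Round 2: --1101✓ --1111✓ -01-11 -011-1✓ -111-1✓ 0-1-01✓ 0-1-11✓ 0-10-1✓ 0-11-1✓ 001--1✓ 0011-- 01-0-1 011--1✓ 1-11-1✓
Round 3: --11-1 0-1--1
PIs = {--11-1, -00000, -00110, -01-11, -10001, -11010, 0-0000, 0-0110, 0-1--1, 00-101, 00-110, 0011--, 01-0-1, 010-00, 01000-, 0101-0, 01101-, 1-1010, 10-111, 10011-, 10101-, 111-10, 1110-0, 11111-}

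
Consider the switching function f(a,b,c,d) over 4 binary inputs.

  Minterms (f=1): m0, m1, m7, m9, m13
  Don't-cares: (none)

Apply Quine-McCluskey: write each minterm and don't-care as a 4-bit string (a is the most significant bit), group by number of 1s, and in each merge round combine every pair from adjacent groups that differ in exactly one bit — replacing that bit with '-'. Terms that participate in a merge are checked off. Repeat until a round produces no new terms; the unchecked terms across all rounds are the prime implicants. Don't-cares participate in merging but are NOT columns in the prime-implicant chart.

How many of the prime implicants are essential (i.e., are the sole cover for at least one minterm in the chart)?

Round 0: 0000✓ 0001✓ 0111 1001✓ 1101✓
Round 1: -001 000- 1-01
PIs = {-001, 000-, 0111, 1-01}
Coverage chart:
  m0: 000- ←essential
  m1: -001,000-
  m7: 0111 ←essential
  m9: -001,1-01
  m13: 1-01 ←essential
Essential: 000-, 0111, 1-01

3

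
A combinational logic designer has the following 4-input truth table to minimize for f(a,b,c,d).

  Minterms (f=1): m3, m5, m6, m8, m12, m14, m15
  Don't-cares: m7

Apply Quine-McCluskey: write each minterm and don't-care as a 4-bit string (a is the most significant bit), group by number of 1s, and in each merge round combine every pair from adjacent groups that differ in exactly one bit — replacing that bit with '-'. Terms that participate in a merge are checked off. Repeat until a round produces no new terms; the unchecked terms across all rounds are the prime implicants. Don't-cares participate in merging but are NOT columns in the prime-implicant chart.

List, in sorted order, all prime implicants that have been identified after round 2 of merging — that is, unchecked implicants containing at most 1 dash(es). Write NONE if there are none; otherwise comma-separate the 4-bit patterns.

Round 0: 0011✓ 0101✓ 0110✓ 0111✓ 1000✓ 1100✓ 1110✓ 1111✓
Round 1: -110✓ -111✓ 0-11 01-1 011-✓ 1-00 11-0 111-✓
Round 2: -11-
PIs = {-11-, 0-11, 01-1, 1-00, 11-0}

0-11, 01-1, 1-00, 11-0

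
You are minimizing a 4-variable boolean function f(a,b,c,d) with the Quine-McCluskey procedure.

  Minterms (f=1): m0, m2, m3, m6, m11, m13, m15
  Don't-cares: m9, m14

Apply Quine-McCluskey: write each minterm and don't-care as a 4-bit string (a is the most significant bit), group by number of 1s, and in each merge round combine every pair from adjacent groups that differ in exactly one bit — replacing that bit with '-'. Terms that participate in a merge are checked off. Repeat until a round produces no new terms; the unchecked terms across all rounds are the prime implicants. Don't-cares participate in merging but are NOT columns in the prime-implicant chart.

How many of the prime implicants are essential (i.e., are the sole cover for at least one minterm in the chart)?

2

Round 0: 0000✓ 0010✓ 0011✓ 0110✓ 1001✓ 1011✓ 1101✓ 1110✓ 1111✓
Round 1: -011 -110 0-10 00-0 001- 1-01✓ 1-11✓ 10-1✓ 11-1✓ 111-
Round 2: 1--1
PIs = {-011, -110, 0-10, 00-0, 001-, 1--1, 111-}
Coverage chart:
  m0: 00-0 ←essential
  m2: 0-10,00-0,001-
  m3: -011,001-
  m6: -110,0-10
  m11: -011,1--1
  m13: 1--1 ←essential
  m15: 1--1,111-
Essential: 00-0, 1--1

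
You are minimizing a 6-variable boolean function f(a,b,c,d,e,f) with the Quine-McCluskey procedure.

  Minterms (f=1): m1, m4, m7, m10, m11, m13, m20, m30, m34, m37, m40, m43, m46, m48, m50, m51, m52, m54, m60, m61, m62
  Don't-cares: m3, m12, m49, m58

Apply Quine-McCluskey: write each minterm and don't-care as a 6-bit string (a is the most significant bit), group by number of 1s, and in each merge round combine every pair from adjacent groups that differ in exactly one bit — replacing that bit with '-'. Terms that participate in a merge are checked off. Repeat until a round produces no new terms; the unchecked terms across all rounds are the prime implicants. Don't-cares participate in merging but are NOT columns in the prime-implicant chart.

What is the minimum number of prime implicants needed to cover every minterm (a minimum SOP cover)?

14

size-2^0 implicants → 000001(✓)  000011(✓)  000100(✓)  000111(✓)  001010(✓)  001011(✓)  001100(✓)  001101(✓)  010100(✓)  011110(✓)  100010(✓)  100101  101000  101011(✓)  101110(✓)  110000(✓)  110001(✓)  110010(✓)  110011(✓)  110100(✓)  110110(✓)  111010(✓)  111100(✓)  111101(✓)  111110(✓)
size-2^1 implicants → -01011  -10100  -11110  0-0100  00-011  00-100  000-11  0000-1  00101-  00110-  1-0010  1-1110  11-010(✓)  11-100(✓)  11-110(✓)  110-00(✓)  110-10(✓)  1100-0(✓)  1100-1(✓)  11000-(✓)  11001-(✓)  1101-0(✓)  111-10(✓)  1111-0(✓)  11110-
size-2^2 implicants → 11--10  11-1-0  110--0  1100--
Unchecked terms (primes): -01011, -10100, -11110, 0-0100, 00-011, 00-100, 000-11, 0000-1, 00101-, 00110-, 1-0010, 1-1110, 100101, 101000, 11--10, 11-1-0, 110--0, 1100--, 11110-
Minterm coverage:
  m1 ⊆ 0000-1 [E]
  m4 ⊆ 0-0100,00-100
  m7 ⊆ 000-11 [E]
  m10 ⊆ 00101- [E]
  m11 ⊆ -01011,00-011,00101-
  m13 ⊆ 00110- [E]
  m20 ⊆ -10100,0-0100
  m30 ⊆ -11110 [E]
  m34 ⊆ 1-0010 [E]
  m37 ⊆ 100101 [E]
  m40 ⊆ 101000 [E]
  m43 ⊆ -01011 [E]
  m46 ⊆ 1-1110 [E]
  m48 ⊆ 110--0,1100--
  m50 ⊆ 1-0010,11--10,110--0,1100--
  m51 ⊆ 1100-- [E]
  m52 ⊆ -10100,11-1-0,110--0
  m54 ⊆ 11--10,11-1-0,110--0
  m60 ⊆ 11-1-0,11110-
  m61 ⊆ 11110- [E]
  m62 ⊆ -11110,1-1110,11--10,11-1-0
E = {-01011, -11110, 000-11, 0000-1, 00101-, 00110-, 1-0010, 1-1110, 100101, 101000, 1100--, 11110-}
Petrick residual → 0-0100, 11-1-0
Cover = b'cd'ef + bcdef' + a'c'de'f' + a'b'c'ef + a'b'c'd'f + a'b'cd'e + a'b'cde' + ac'd'ef' + acdef' + ab'c'de'f + ab'cd'e'f' + abdf' + abc'd' + abcde'  |cover|=14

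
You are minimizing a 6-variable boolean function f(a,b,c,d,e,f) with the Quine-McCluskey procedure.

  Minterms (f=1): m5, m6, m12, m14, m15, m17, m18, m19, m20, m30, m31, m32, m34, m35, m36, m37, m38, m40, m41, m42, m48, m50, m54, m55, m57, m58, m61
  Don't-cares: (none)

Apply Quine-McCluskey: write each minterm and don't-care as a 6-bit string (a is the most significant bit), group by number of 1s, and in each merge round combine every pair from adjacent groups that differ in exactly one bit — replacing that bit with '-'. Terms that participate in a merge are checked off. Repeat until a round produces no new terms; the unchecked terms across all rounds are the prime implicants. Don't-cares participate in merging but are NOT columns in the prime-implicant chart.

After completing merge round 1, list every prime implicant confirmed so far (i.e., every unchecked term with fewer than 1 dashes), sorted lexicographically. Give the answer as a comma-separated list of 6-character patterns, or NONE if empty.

[col 0] 000101*, 000110*, 001100*, 001110*, 001111*, 010001*, 010010*, 010011*, 010100, 011110*, 011111*, 100000*, 100010*, 100011*, 100100*, 100101*, 100110*, 101000*, 101001*, 101010*, 110000*, 110010*, 110110*, 110111*, 111001*, 111010*, 111101*
[col 1] -00101, -00110, -10010, 0-1110*, 0-1111*, 00-110, 0011-0, 00111-*, 0100-1, 01001-, 01111-*, 1-0000*, 1-0010*, 1-0110*, 1-1001, 1-1010*, 10-000*, 10-010*, 100-00*, 100-10*, 1000-0*, 10001-, 1001-0*, 10010-, 1010-0*, 10100-, 11-010*, 110-10*, 1100-0*, 11011-, 111-01
[col 2] 0-111-, 1--010, 1-0-10, 1-00-0, 10-0-0, 100--0
Prime implicants: -00101, -00110, -10010, 0-111-, 00-110, 0011-0, 0100-1, 01001-, 010100, 1--010, 1-0-10, 1-00-0, 1-1001, 10-0-0, 100--0, 10001-, 10010-, 10100-, 11011-, 111-01

010100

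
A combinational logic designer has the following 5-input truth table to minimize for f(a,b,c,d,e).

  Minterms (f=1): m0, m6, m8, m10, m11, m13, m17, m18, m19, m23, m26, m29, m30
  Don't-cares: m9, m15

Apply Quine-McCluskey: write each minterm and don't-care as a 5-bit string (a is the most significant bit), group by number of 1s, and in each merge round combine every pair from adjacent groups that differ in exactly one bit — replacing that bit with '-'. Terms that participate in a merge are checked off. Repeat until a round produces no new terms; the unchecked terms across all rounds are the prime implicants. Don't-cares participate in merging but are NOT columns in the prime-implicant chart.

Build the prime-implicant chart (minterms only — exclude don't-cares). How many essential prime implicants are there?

6

[col 0] 00000*, 00110, 01000*, 01001*, 01010*, 01011*, 01101*, 01111*, 10001*, 10010*, 10011*, 10111*, 11010*, 11101*, 11110*
[col 1] -1010, -1101, 0-000, 01-01*, 01-11*, 010-0*, 010-1*, 0100-*, 0101-*, 011-1*, 1-010, 10-11, 100-1, 1001-, 11-10
[col 2] 01--1, 010--
Prime implicants: -1010, -1101, 0-000, 00110, 01--1, 010--, 1-010, 10-11, 100-1, 1001-, 11-10
PI chart (minterm → PIs covering it):
  0 | 0-000  (sole → essential)
  6 | 00110  (sole → essential)
  8 | 0-000,010--
  10 | -1010,010--
  11 | 01--1,010--
  13 | -1101,01--1
  17 | 100-1  (sole → essential)
  18 | 1-010,1001-
  19 | 10-11,100-1,1001-
  23 | 10-11  (sole → essential)
  26 | -1010,1-010,11-10
  29 | -1101  (sole → essential)
  30 | 11-10  (sole → essential)
Essential prime implicants: -1101, 0-000, 00110, 10-11, 100-1, 11-10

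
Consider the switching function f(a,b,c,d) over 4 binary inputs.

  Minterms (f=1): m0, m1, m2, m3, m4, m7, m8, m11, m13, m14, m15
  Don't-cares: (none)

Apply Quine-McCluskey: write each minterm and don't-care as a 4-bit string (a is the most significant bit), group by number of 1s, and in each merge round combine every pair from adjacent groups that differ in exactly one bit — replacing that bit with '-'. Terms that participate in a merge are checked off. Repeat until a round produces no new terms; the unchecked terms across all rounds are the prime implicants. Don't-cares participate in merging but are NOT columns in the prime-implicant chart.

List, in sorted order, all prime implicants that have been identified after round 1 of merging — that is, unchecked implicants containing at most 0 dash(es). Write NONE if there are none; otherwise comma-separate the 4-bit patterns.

NONE

Round 0: 0000✓ 0001✓ 0010✓ 0011✓ 0100✓ 0111✓ 1000✓ 1011✓ 1101✓ 1110✓ 1111✓
Round 1: -000 -011✓ -111✓ 0-00 0-11✓ 00-0✓ 00-1✓ 000-✓ 001-✓ 1-11✓ 11-1 111-
Round 2: --11 00--
PIs = {--11, -000, 0-00, 00--, 11-1, 111-}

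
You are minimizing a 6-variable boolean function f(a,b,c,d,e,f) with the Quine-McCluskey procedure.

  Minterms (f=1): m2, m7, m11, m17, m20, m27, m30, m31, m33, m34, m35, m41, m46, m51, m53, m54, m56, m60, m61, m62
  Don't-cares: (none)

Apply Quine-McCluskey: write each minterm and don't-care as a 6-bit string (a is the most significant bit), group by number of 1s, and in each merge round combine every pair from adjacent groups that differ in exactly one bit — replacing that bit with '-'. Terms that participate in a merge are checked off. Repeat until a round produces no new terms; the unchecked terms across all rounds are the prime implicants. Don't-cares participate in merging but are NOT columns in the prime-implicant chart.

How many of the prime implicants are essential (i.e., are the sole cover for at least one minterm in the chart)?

11

size-2^0 implicants → 000010(✓)  000111  001011(✓)  010001  010100  011011(✓)  011110(✓)  011111(✓)  100001(✓)  100010(✓)  100011(✓)  101001(✓)  101110(✓)  110011(✓)  110101(✓)  110110(✓)  111000(✓)  111100(✓)  111101(✓)  111110(✓)
size-2^1 implicants → -00010  -11110  0-1011  011-11  01111-  1-0011  1-1110  10-001  1000-1  10001-  11-101  11-110  111-00  1111-0  11110-
Unchecked terms (primes): -00010, -11110, 0-1011, 000111, 010001, 010100, 011-11, 01111-, 1-0011, 1-1110, 10-001, 1000-1, 10001-, 11-101, 11-110, 111-00, 1111-0, 11110-
Minterm coverage:
  m2 ⊆ -00010 [E]
  m7 ⊆ 000111 [E]
  m11 ⊆ 0-1011 [E]
  m17 ⊆ 010001 [E]
  m20 ⊆ 010100 [E]
  m27 ⊆ 0-1011,011-11
  m30 ⊆ -11110,01111-
  m31 ⊆ 011-11,01111-
  m33 ⊆ 10-001,1000-1
  m34 ⊆ -00010,10001-
  m35 ⊆ 1-0011,1000-1,10001-
  m41 ⊆ 10-001 [E]
  m46 ⊆ 1-1110 [E]
  m51 ⊆ 1-0011 [E]
  m53 ⊆ 11-101 [E]
  m54 ⊆ 11-110 [E]
  m56 ⊆ 111-00 [E]
  m60 ⊆ 111-00,1111-0,11110-
  m61 ⊆ 11-101,11110-
  m62 ⊆ -11110,1-1110,11-110,1111-0
E = {-00010, 0-1011, 000111, 010001, 010100, 1-0011, 1-1110, 10-001, 11-101, 11-110, 111-00}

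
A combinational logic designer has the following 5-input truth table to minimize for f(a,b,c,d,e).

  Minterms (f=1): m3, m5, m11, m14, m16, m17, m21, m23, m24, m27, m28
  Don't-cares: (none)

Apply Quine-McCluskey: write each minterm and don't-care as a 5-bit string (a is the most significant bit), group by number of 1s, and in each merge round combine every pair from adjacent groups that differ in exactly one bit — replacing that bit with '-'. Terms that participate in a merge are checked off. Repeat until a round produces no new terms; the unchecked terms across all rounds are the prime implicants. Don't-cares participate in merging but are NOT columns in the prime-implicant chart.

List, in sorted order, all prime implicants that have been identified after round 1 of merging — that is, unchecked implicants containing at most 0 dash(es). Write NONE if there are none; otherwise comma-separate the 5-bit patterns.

size-2^0 implicants → 00011(✓)  00101(✓)  01011(✓)  01110  10000(✓)  10001(✓)  10101(✓)  10111(✓)  11000(✓)  11011(✓)  11100(✓)
size-2^1 implicants → -0101  -1011  0-011  1-000  10-01  1000-  101-1  11-00
Unchecked terms (primes): -0101, -1011, 0-011, 01110, 1-000, 10-01, 1000-, 101-1, 11-00

01110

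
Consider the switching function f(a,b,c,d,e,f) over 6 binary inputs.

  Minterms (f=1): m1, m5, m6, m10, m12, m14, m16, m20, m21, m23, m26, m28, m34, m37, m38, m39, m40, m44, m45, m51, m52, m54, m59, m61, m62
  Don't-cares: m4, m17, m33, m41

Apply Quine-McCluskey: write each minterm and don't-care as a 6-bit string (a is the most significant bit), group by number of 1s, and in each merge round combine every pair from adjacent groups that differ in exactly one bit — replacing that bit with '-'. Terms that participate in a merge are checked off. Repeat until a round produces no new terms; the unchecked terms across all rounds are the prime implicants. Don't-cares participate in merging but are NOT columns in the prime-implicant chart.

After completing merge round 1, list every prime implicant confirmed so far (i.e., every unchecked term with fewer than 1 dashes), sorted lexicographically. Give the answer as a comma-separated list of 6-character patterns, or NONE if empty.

[col 0] 000001*, 000100*, 000101*, 000110*, 001010*, 001100*, 001110*, 010000*, 010001*, 010100*, 010101*, 010111*, 011010*, 011100*, 100001*, 100010*, 100101*, 100110*, 100111*, 101000*, 101001*, 101100*, 101101*, 110011*, 110100*, 110110*, 111011*, 111101*, 111110*
[col 1] -00001*, -00101*, -00110, -01100, -10100, 0-0001*, 0-0100*, 0-0101*, 0-1010, 0-1100*, 00-100*, 00-110*, 000-01*, 0001-0*, 00010-*, 001-10, 0011-0*, 01-100*, 010-00*, 010-01*, 01000-*, 0101-1, 01010-*, 1-0110, 1-1101, 10-001*, 10-101*, 100-01*, 100-10, 1001-1, 10011-, 101-00*, 101-01*, 10100-*, 10110-*, 11-011, 11-110, 1101-0
[col 2] -00-01, 0--100, 0-0-01, 0-010-, 00-1-0, 010-0-, 10--01, 101-0-
Prime implicants: -00-01, -00110, -01100, -10100, 0--100, 0-0-01, 0-010-, 0-1010, 00-1-0, 001-10, 010-0-, 0101-1, 1-0110, 1-1101, 10--01, 100-10, 1001-1, 10011-, 101-0-, 11-011, 11-110, 1101-0

NONE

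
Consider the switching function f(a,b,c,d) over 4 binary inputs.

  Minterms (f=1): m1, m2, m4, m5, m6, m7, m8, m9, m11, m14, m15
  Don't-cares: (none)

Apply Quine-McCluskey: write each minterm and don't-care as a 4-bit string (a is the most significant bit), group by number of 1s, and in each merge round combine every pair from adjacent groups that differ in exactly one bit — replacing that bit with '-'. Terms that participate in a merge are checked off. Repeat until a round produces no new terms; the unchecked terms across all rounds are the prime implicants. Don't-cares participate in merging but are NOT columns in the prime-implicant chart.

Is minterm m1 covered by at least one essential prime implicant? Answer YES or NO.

NO

Round 0: 0001✓ 0010✓ 0100✓ 0101✓ 0110✓ 0111✓ 1000✓ 1001✓ 1011✓ 1110✓ 1111✓
Round 1: -001 -110✓ -111✓ 0-01 0-10 01-0✓ 01-1✓ 010-✓ 011-✓ 1-11 10-1 100- 111-✓
Round 2: -11- 01--
PIs = {-001, -11-, 0-01, 0-10, 01--, 1-11, 10-1, 100-}
Coverage chart:
  m1: -001,0-01
  m2: 0-10 ←essential
  m4: 01-- ←essential
  m5: 0-01,01--
  m6: -11-,0-10,01--
  m7: -11-,01--
  m8: 100- ←essential
  m9: -001,10-1,100-
  m11: 1-11,10-1
  m14: -11- ←essential
  m15: -11-,1-11
Essential: -11-, 0-10, 01--, 100-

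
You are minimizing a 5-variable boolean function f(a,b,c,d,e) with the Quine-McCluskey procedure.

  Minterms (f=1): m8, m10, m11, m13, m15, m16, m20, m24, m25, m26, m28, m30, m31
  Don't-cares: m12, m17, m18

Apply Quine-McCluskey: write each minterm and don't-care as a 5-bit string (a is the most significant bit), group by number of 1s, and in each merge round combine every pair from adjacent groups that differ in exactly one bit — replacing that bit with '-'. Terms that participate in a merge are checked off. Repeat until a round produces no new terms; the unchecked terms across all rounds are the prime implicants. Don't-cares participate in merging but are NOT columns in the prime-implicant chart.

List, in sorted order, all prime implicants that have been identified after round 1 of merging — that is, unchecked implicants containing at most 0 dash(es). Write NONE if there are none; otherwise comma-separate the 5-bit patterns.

Round 0: 01000✓ 01010✓ 01011✓ 01100✓ 01101✓ 01111✓ 10000✓ 10001✓ 10010✓ 10100✓ 11000✓ 11001✓ 11010✓ 11100✓ 11110✓ 11111✓
Round 1: -1000✓ -1010✓ -1100✓ -1111 01-00✓ 01-11 010-0✓ 0101- 011-1 0110- 1-000✓ 1-001✓ 1-010✓ 1-100✓ 10-00✓ 100-0✓ 1000-✓ 11-00✓ 11-10✓ 110-0✓ 1100-✓ 111-0✓ 1111-
Round 2: -1-00 -10-0 1--00 1-0-0 1-00- 11--0
PIs = {-1-00, -10-0, -1111, 01-11, 0101-, 011-1, 0110-, 1--00, 1-0-0, 1-00-, 11--0, 1111-}

NONE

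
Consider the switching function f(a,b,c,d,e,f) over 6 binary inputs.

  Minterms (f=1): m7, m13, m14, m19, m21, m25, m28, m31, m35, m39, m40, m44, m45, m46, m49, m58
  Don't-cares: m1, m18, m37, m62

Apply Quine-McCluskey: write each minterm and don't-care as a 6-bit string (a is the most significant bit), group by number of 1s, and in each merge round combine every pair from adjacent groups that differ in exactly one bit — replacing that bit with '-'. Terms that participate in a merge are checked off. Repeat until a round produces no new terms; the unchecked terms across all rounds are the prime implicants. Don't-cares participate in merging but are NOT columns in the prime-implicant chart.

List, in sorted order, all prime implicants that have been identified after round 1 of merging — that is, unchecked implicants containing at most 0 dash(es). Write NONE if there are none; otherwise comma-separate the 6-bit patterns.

000001, 010101, 011001, 011100, 011111, 110001

size-2^0 implicants → 000001  000111(✓)  001101(✓)  001110(✓)  010010(✓)  010011(✓)  010101  011001  011100  011111  100011(✓)  100101(✓)  100111(✓)  101000(✓)  101100(✓)  101101(✓)  101110(✓)  110001  111010(✓)  111110(✓)
size-2^1 implicants → -00111  -01101  -01110  01001-  1-1110  10-101  100-11  1001-1  101-00  1011-0  10110-  111-10
Unchecked terms (primes): -00111, -01101, -01110, 000001, 01001-, 010101, 011001, 011100, 011111, 1-1110, 10-101, 100-11, 1001-1, 101-00, 1011-0, 10110-, 110001, 111-10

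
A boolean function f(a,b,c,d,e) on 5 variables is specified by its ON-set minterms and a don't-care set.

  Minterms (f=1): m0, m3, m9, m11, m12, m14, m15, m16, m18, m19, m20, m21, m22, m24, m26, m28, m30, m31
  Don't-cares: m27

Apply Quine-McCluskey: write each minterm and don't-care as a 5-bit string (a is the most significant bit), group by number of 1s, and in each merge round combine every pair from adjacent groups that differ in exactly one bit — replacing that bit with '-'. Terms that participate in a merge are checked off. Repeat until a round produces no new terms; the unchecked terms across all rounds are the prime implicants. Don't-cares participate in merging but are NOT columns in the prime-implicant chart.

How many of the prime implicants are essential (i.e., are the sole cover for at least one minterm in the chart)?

size-2^0 implicants → 00000(✓)  00011(✓)  01001(✓)  01011(✓)  01100(✓)  01110(✓)  01111(✓)  10000(✓)  10010(✓)  10011(✓)  10100(✓)  10101(✓)  10110(✓)  11000(✓)  11010(✓)  11011(✓)  11100(✓)  11110(✓)  11111(✓)
size-2^1 implicants → -0000  -0011(✓)  -1011(✓)  -1100(✓)  -1110(✓)  -1111(✓)  0-011(✓)  01-11(✓)  010-1  011-0(✓)  0111-(✓)  1-000(✓)  1-010(✓)  1-011(✓)  1-100(✓)  1-110(✓)  10-00(✓)  10-10(✓)  100-0(✓)  1001-(✓)  101-0(✓)  1010-  11-00(✓)  11-10(✓)  11-11(✓)  110-0(✓)  1101-(✓)  111-0(✓)  1111-(✓)
size-2^2 implicants → --011  -1-11  -11-0  -111-  1--00(✓)  1--10(✓)  1-0-0(✓)  1-01-  1-1-0(✓)  10--0(✓)  11--0(✓)  11-1-
size-2^3 implicants → 1---0
Unchecked terms (primes): --011, -0000, -1-11, -11-0, -111-, 010-1, 1---0, 1-01-, 1010-, 11-1-
Minterm coverage:
  m0 ⊆ -0000 [E]
  m3 ⊆ --011 [E]
  m9 ⊆ 010-1 [E]
  m11 ⊆ --011,-1-11,010-1
  m12 ⊆ -11-0 [E]
  m14 ⊆ -11-0,-111-
  m15 ⊆ -1-11,-111-
  m16 ⊆ -0000,1---0
  m18 ⊆ 1---0,1-01-
  m19 ⊆ --011,1-01-
  m20 ⊆ 1---0,1010-
  m21 ⊆ 1010- [E]
  m22 ⊆ 1---0 [E]
  m24 ⊆ 1---0 [E]
  m26 ⊆ 1---0,1-01-,11-1-
  m28 ⊆ -11-0,1---0
  m30 ⊆ -11-0,-111-,1---0,11-1-
  m31 ⊆ -1-11,-111-,11-1-
E = {--011, -0000, -11-0, 010-1, 1---0, 1010-}

6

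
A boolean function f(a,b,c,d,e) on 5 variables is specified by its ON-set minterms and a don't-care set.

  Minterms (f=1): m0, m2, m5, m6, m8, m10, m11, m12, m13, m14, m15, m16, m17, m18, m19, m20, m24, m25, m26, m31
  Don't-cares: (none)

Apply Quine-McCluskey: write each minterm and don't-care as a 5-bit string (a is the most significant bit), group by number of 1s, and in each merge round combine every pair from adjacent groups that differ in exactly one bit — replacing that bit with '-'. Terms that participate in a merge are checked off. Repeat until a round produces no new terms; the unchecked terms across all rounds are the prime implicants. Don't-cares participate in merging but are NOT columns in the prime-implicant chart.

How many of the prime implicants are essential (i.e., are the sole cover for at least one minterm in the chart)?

8

size-2^0 implicants → 00000(✓)  00010(✓)  00101(✓)  00110(✓)  01000(✓)  01010(✓)  01011(✓)  01100(✓)  01101(✓)  01110(✓)  01111(✓)  10000(✓)  10001(✓)  10010(✓)  10011(✓)  10100(✓)  11000(✓)  11001(✓)  11010(✓)  11111(✓)
size-2^1 implicants → -0000(✓)  -0010(✓)  -1000(✓)  -1010(✓)  -1111  0-000(✓)  0-010(✓)  0-101  0-110(✓)  00-10(✓)  000-0(✓)  01-00(✓)  01-10(✓)  01-11(✓)  010-0(✓)  0101-(✓)  011-0(✓)  011-1(✓)  0110-(✓)  0111-(✓)  1-000(✓)  1-001(✓)  1-010(✓)  10-00  100-0(✓)  100-1(✓)  1000-(✓)  1001-(✓)  110-0(✓)  1100-(✓)
size-2^2 implicants → --000(✓)  --010(✓)  -00-0(✓)  -10-0(✓)  0--10  0-0-0(✓)  01--0  01-1-  011--  1-0-0(✓)  1-00-  100--
size-2^3 implicants → --0-0
Unchecked terms (primes): --0-0, -1111, 0--10, 0-101, 01--0, 01-1-, 011--, 1-00-, 10-00, 100--
Minterm coverage:
  m0 ⊆ --0-0 [E]
  m2 ⊆ --0-0,0--10
  m5 ⊆ 0-101 [E]
  m6 ⊆ 0--10 [E]
  m8 ⊆ --0-0,01--0
  m10 ⊆ --0-0,0--10,01--0,01-1-
  m11 ⊆ 01-1- [E]
  m12 ⊆ 01--0,011--
  m13 ⊆ 0-101,011--
  m14 ⊆ 0--10,01--0,01-1-,011--
  m15 ⊆ -1111,01-1-,011--
  m16 ⊆ --0-0,1-00-,10-00,100--
  m17 ⊆ 1-00-,100--
  m18 ⊆ --0-0,100--
  m19 ⊆ 100-- [E]
  m20 ⊆ 10-00 [E]
  m24 ⊆ --0-0,1-00-
  m25 ⊆ 1-00- [E]
  m26 ⊆ --0-0 [E]
  m31 ⊆ -1111 [E]
E = {--0-0, -1111, 0--10, 0-101, 01-1-, 1-00-, 10-00, 100--}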